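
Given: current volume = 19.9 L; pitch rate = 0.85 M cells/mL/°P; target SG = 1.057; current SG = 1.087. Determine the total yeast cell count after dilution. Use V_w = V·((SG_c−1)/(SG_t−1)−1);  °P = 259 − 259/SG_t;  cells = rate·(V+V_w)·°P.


V_w = 19.9·((1.087−1)/(1.057−1)−1) = 10.4737
V_final = 19.9 + 10.4737 = 30.3737
°P = 259 − 259/1.057 = 13.9669
cells = 0.85·30.3737·13.9669

360.5920 billion cells


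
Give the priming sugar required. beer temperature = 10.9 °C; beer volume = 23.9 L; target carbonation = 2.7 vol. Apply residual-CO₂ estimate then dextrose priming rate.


residual = 14.695·(0.01821 + 0.09011·e^(−0.04·T));  sugar = (target − residual)·4.0·V
residual = 14.695·(0.01821 + 0.09011·e^(−0.04·10.9)) = 1.1238
sugar = (2.7 − 1.1238)·4.0·23.9

150.6823 g


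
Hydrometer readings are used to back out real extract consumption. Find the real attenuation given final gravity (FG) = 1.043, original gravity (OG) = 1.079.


AA = (OG−FG)/(OG−1)·100;  RA = AA·0.8192
AA = (1.079 − 1.043)/(1.079 − 1)·100 = 45.5696
RA = 45.5696·0.8192

37.3306 %


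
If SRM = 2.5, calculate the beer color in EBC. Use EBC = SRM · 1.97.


EBC = 2.5 · 1.97

4.9250 EBC


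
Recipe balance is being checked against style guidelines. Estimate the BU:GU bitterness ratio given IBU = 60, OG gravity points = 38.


BU:GU = IBU / OG_points
BU:GU = 60 / 38

1.5789


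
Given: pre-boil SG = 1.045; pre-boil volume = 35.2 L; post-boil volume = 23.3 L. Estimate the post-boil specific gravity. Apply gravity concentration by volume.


SG_post = 1 + (SG_pre − 1)·V_pre/V_post
pts_pre = (1.045 − 1)·1000 = 45.0000
pts_post = 45.0000·35.2/23.3 = 67.9828
SG_post = 1 + 67.9828/1000

1.0680


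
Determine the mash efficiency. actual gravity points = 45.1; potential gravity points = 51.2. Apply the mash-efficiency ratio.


efficiency = actual / potential × 100
efficiency = 45.1 / 51.2 × 100

88.0859 %


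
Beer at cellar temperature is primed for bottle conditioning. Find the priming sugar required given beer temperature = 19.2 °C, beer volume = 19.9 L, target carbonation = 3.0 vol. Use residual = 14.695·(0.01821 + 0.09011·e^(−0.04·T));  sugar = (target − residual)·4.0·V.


residual = 14.695·(0.01821 + 0.09011·e^(−0.04·19.2)) = 0.8819
sugar = (3.0 − 0.8819)·4.0·19.9

168.5984 g


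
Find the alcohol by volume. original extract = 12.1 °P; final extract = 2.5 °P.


SG = 259/(259 − P);  ABV = (OG − FG)·131.25
OG = 259/(259 − 12.1) = 1.0490
FG = 259/(259 − 2.5) = 1.0097
ABV = (1.0490 − 1.0097)·131.25

5.1530 % ABV


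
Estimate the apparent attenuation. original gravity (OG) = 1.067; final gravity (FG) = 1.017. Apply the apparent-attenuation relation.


AA = (OG − FG)/(OG − 1) · 100
AA = (1.067 − 1.017)/(1.067 − 1) · 100

74.6269 %


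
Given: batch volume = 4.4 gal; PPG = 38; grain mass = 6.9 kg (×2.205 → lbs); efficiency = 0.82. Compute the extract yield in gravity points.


points = lbs × PPG × eff / vol
lbs = 6.9 × 2.205 = 15.2145
points = 15.2145 × 38 × 0.82 / 4.4

107.7463 points


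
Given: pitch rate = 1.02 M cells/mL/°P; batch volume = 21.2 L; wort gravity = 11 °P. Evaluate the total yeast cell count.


cells (billions) = rate · V_L · °P
cells = 1.02 · 21.2 · 11

237.8640 billion cells


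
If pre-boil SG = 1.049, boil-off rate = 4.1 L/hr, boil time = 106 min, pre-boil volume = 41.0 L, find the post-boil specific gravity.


V_post = V_pre − rate·(t/60);  SG_post = 1 + (SG_pre−1)·V_pre/V_post
V_post = 41.0 − 4.1·(106/60) = 33.7567
SG_post = 1 + (1.049 − 1)·41.0/33.7567

1.0595


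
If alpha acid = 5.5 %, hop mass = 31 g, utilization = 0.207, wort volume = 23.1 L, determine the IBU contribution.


IBU = (α/100)·mass·U·1000 / V
IBU = (5.5/100)·31·0.207·1000 / 23.1

15.2786 IBU


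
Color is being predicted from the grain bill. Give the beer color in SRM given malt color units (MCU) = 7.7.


SRM = 1.4922 · MCU^0.6859
SRM = 1.4922 · 7.7^0.6859

6.0516 SRM


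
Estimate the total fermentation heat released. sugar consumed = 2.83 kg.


Q = m_sugar · 590 kJ/kg
Q = 2.83 · 590

1669.7000 kJ


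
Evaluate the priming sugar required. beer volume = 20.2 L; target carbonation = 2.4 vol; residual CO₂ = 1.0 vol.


sugar = (target − residual)·4.0·V
sugar = (2.4 − 1.0)·4.0·20.2

113.1200 g


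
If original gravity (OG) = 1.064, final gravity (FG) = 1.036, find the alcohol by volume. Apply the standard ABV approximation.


ABV = (OG − FG) · 131.25
ABV = (1.064 − 1.036) · 131.25

3.6750 % ABV


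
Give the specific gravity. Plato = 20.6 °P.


SG = 259/(259 − P)
SG = 259/(259 − 20.6)

1.0864


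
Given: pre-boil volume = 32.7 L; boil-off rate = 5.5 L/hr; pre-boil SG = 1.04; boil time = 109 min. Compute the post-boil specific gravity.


V_post = V_pre − rate·(t/60);  SG_post = 1 + (SG_pre−1)·V_pre/V_post
V_post = 32.7 − 5.5·(109/60) = 22.7083
SG_post = 1 + (1.04 − 1)·32.7/22.7083

1.0576


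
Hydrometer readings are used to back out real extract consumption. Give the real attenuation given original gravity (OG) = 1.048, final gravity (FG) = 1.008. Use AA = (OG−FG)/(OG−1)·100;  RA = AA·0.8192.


AA = (1.048 − 1.008)/(1.048 − 1)·100 = 83.3333
RA = 83.3333·0.8192

68.2667 %


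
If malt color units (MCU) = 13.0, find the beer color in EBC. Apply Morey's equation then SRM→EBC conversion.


SRM = 1.4922·MCU^0.6859;  EBC = SRM·1.97
SRM = 1.4922·13.0^0.6859 = 8.6672
EBC = 8.6672·1.97

17.0745 EBC


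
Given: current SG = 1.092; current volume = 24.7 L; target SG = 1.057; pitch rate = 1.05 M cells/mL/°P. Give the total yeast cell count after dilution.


V_w = V·((SG_c−1)/(SG_t−1)−1);  °P = 259 − 259/SG_t;  cells = rate·(V+V_w)·°P
V_w = 24.7·((1.092−1)/(1.057−1)−1) = 15.1667
V_final = 24.7 + 15.1667 = 39.8667
°P = 259 − 259/1.057 = 13.9669
cells = 1.05·39.8667·13.9669

584.6539 billion cells


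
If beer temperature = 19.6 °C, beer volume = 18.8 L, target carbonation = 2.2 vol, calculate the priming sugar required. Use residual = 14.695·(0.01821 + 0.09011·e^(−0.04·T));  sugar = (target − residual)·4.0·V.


residual = 14.695·(0.01821 + 0.09011·e^(−0.04·19.6)) = 0.8722
sugar = (2.2 − 0.8722)·4.0·18.8

99.8522 g


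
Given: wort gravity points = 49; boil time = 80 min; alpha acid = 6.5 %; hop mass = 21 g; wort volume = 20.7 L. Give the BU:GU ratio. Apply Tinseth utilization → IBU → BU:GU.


U = 1.65·0.000125^(GP/1000)·(1−e^(−0.04t))/4.15;  IBU = (α/100)·m·U·1000/V;  BU:GU = IBU/GP
U = 1.65·0.000125^(49/1000)·(1−e^(−0.04·80))/4.15 = 0.2455
IBU = (6.5/100)·21·0.2455·1000/20.7 = 16.1910
BU:GU = 16.1910/49

0.3304


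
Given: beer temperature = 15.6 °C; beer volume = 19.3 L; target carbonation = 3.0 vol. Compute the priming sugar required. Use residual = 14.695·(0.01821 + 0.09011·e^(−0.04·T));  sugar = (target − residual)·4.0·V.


residual = 14.695·(0.01821 + 0.09011·e^(−0.04·15.6)) = 0.9771
sugar = (3.0 − 0.9771)·4.0·19.3

156.1694 g


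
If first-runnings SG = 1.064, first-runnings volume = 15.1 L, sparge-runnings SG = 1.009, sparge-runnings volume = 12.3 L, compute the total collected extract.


total = Σ (SG_i − 1)·1000·V_i
first = (1.064 − 1)·1000·15.1 = 966.4000
sparge = (1.009 − 1)·1000·12.3 = 110.7000
total = 966.4000 + 110.7000

1077.1000 gravity·L


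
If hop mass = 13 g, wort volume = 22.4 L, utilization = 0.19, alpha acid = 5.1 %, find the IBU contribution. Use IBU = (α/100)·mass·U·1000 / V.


IBU = (5.1/100)·13·0.19·1000 / 22.4

5.6237 IBU


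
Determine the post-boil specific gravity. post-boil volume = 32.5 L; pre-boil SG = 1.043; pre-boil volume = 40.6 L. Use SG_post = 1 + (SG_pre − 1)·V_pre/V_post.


pts_pre = (1.043 − 1)·1000 = 43.0000
pts_post = 43.0000·40.6/32.5 = 53.7169
SG_post = 1 + 53.7169/1000

1.0537


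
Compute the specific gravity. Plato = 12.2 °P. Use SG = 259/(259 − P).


SG = 259/(259 − 12.2)

1.0494


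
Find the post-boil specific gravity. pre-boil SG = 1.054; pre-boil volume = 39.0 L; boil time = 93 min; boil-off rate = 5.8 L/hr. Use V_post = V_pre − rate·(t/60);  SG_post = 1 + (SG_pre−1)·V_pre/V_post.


V_post = 39.0 − 5.8·(93/60) = 30.0100
SG_post = 1 + (1.054 − 1)·39.0/30.0100

1.0702


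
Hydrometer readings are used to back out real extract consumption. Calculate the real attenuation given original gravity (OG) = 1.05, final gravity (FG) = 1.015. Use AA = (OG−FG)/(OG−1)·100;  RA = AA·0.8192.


AA = (1.05 − 1.015)/(1.05 − 1)·100 = 70.0000
RA = 70.0000·0.8192

57.3440 %


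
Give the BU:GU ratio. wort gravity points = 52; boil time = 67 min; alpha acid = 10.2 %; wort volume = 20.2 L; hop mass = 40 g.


U = 1.65·0.000125^(GP/1000)·(1−e^(−0.04t))/4.15;  IBU = (α/100)·m·U·1000/V;  BU:GU = IBU/GP
U = 1.65·0.000125^(52/1000)·(1−e^(−0.04·67))/4.15 = 0.2321
IBU = (10.2/100)·40·0.2321·1000/20.2 = 46.8746
BU:GU = 46.8746/52

0.9014


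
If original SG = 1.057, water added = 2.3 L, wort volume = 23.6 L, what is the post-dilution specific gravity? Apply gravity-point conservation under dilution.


SG_new = 1 + (SG_old − 1)·V_old/(V_old + V_water)
pts = (1.057 − 1)·1000·23.6/(23.6 + 2.3) = 51.9382
SG_new = 1 + 51.9382/1000

1.0519


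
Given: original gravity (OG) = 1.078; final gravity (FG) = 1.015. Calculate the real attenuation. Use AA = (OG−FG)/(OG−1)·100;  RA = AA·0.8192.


AA = (1.078 − 1.015)/(1.078 − 1)·100 = 80.7692
RA = 80.7692·0.8192

66.1662 %


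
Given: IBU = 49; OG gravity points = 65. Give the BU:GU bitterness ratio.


BU:GU = IBU / OG_points
BU:GU = 49 / 65

0.7538


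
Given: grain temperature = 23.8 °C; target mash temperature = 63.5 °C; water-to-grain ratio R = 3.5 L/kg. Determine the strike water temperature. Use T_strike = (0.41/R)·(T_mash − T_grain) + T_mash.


T_strike = (0.41/3.5)·(63.5 − 23.8) + 63.5

68.1506 °C


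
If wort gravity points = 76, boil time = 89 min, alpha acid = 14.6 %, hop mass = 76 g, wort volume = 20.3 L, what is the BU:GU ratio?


U = 1.65·0.000125^(GP/1000)·(1−e^(−0.04t))/4.15;  IBU = (α/100)·m·U·1000/V;  BU:GU = IBU/GP
U = 1.65·0.000125^(76/1000)·(1−e^(−0.04·89))/4.15 = 0.1951
IBU = (14.6/100)·76·0.1951·1000/20.3 = 106.6453
BU:GU = 106.6453/76

1.4032


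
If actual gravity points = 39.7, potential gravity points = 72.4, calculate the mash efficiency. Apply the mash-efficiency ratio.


efficiency = actual / potential × 100
efficiency = 39.7 / 72.4 × 100

54.8343 %


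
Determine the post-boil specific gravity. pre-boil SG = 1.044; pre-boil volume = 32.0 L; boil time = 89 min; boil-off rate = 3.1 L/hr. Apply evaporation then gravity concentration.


V_post = V_pre − rate·(t/60);  SG_post = 1 + (SG_pre−1)·V_pre/V_post
V_post = 32.0 − 3.1·(89/60) = 27.4017
SG_post = 1 + (1.044 − 1)·32.0/27.4017

1.0514


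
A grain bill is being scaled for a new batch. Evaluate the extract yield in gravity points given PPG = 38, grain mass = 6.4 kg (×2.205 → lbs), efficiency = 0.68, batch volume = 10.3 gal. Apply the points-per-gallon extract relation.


points = lbs × PPG × eff / vol
lbs = 6.4 × 2.205 = 14.1120
points = 14.1120 × 38 × 0.68 / 10.3

35.4033 points


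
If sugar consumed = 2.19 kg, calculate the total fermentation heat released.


Q = m_sugar · 590 kJ/kg
Q = 2.19 · 590

1292.1000 kJ


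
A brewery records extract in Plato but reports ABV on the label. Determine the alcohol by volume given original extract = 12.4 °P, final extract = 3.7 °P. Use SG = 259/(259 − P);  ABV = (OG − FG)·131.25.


OG = 259/(259 − 12.4) = 1.0503
FG = 259/(259 − 3.7) = 1.0145
ABV = (1.0503 − 1.0145)·131.25

4.6976 % ABV


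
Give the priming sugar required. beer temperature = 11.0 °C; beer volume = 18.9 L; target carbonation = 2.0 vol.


residual = 14.695·(0.01821 + 0.09011·e^(−0.04·T));  sugar = (target − residual)·4.0·V
residual = 14.695·(0.01821 + 0.09011·e^(−0.04·11.0)) = 1.1204
sugar = (2.0 − 1.1204)·4.0·18.9

66.4972 g


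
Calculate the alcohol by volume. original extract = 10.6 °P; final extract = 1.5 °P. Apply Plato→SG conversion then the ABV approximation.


SG = 259/(259 − P);  ABV = (OG − FG)·131.25
OG = 259/(259 − 10.6) = 1.0427
FG = 259/(259 − 1.5) = 1.0058
ABV = (1.0427 − 1.0058)·131.25

4.8363 % ABV


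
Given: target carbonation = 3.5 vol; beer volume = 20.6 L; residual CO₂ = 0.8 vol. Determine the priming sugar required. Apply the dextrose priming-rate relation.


sugar = (target − residual)·4.0·V
sugar = (3.5 − 0.8)·4.0·20.6

222.4800 g


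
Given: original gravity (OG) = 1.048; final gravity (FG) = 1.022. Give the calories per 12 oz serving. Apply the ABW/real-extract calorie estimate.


ABW = (OG−FG)·131.25·0.79/FG;  °P = 259 − 259/SG (for OG→OE and FG→AE);  RE = 0.1808·OE + 0.8192·AE;  Cal = (6.9·ABW + 4·(RE−0.1))·FG·3.55
ABW = (1.048 − 1.022)·131.25·0.79/1.022 = 2.6378
OE = 259 − 259/1.048 = 11.8626 °P
AE = 259 − 259/1.022 = 5.5753 °P
RE = 0.1808·11.8626 + 0.8192·5.5753 = 6.7121 °P
Cal = (6.9·2.6378 + 4·(6.7121−0.1))·1.022·3.55

161.9926 kcal


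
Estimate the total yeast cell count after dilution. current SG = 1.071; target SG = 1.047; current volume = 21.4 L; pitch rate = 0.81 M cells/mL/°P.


V_w = V·((SG_c−1)/(SG_t−1)−1);  °P = 259 − 259/SG_t;  cells = rate·(V+V_w)·°P
V_w = 21.4·((1.071−1)/(1.047−1)−1) = 10.9277
V_final = 21.4 + 10.9277 = 32.3277
°P = 259 − 259/1.047 = 11.6266
cells = 0.81·32.3277·11.6266

304.4460 billion cells


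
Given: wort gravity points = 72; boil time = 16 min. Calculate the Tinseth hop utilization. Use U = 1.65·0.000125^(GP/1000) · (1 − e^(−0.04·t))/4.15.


bigness = 1.65·0.000125^(72/1000) = 0.8639
boil_factor = (1 − e^(−0.04·16))/4.15 = 0.1139
U = 0.8639 · 0.1139

0.0984


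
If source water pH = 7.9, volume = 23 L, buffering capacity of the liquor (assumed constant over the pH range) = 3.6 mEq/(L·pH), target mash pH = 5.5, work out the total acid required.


acid = buffering capacity · (pH_source − pH_target) · V
acid = 3.6 · (7.9 − 5.5) · 23

198.7200 mEq


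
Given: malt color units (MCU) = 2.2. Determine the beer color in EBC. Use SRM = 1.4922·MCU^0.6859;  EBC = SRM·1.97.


SRM = 1.4922·2.2^0.6859 = 2.5627
EBC = 2.5627·1.97

5.0485 EBC


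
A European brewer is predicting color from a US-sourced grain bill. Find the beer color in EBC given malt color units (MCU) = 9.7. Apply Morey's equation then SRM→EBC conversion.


SRM = 1.4922·MCU^0.6859;  EBC = SRM·1.97
SRM = 1.4922·9.7^0.6859 = 7.0901
EBC = 7.0901·1.97

13.9675 EBC


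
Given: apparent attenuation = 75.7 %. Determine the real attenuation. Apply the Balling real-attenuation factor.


RA = AA · 0.8192
RA = 75.7 · 0.8192

62.0134 %


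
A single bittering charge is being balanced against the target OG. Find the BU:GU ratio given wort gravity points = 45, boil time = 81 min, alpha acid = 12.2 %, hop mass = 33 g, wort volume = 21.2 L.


U = 1.65·0.000125^(GP/1000)·(1−e^(−0.04t))/4.15;  IBU = (α/100)·m·U·1000/V;  BU:GU = IBU/GP
U = 1.65·0.000125^(45/1000)·(1−e^(−0.04·81))/4.15 = 0.2549
IBU = (12.2/100)·33·0.2549·1000/21.2 = 48.4155
BU:GU = 48.4155/45

1.0759


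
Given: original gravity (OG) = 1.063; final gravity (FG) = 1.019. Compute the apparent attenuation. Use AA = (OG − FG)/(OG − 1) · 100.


AA = (1.063 − 1.019)/(1.063 − 1) · 100

69.8413 %


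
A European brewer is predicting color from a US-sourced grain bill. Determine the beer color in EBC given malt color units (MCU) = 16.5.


SRM = 1.4922·MCU^0.6859;  EBC = SRM·1.97
SRM = 1.4922·16.5^0.6859 = 10.2070
EBC = 10.2070·1.97

20.1078 EBC


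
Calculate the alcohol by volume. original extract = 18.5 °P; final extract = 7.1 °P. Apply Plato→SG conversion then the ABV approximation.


SG = 259/(259 − P);  ABV = (OG − FG)·131.25
OG = 259/(259 − 18.5) = 1.0769
FG = 259/(259 − 7.1) = 1.0282
ABV = (1.0769 − 1.0282)·131.25

6.3968 % ABV


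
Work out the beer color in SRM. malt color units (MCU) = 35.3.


SRM = 1.4922 · MCU^0.6859
SRM = 1.4922 · 35.3^0.6859

17.1967 SRM


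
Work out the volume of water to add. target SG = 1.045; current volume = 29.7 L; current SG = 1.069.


V_water = V·((SG_curr − 1)/(SG_target − 1) − 1)
V_water = 29.7·((1.069 − 1)/(1.045 − 1) − 1)

15.8400 L


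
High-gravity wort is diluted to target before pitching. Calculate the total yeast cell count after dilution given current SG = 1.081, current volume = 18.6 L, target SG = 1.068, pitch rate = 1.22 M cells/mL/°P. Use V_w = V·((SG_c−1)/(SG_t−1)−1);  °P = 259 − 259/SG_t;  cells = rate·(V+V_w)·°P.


V_w = 18.6·((1.081−1)/(1.068−1)−1) = 3.5559
V_final = 18.6 + 3.5559 = 22.1559
°P = 259 − 259/1.068 = 16.4906
cells = 1.22·22.1559·16.4906

445.7448 billion cells


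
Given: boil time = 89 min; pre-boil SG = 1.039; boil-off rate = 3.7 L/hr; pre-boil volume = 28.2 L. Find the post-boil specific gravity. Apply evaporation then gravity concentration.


V_post = V_pre − rate·(t/60);  SG_post = 1 + (SG_pre−1)·V_pre/V_post
V_post = 28.2 − 3.7·(89/60) = 22.7117
SG_post = 1 + (1.039 − 1)·28.2/22.7117

1.0484


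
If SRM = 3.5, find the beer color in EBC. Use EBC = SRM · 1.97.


EBC = 3.5 · 1.97

6.8950 EBC


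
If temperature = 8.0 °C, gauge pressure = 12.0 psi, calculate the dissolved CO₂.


vols = (P + 14.695)·(0.01821 + 0.09011·e^(−0.04·T))
vols = (12.0 + 14.695)·(0.01821 + 0.09011·e^(−0.04·8.0))

2.2329 volumes


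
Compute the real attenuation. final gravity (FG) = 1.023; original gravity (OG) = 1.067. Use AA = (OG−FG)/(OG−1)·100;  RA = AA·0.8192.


AA = (1.067 − 1.023)/(1.067 − 1)·100 = 65.6716
RA = 65.6716·0.8192

53.7982 %


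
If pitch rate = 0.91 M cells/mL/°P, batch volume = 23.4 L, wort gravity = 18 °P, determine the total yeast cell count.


cells (billions) = rate · V_L · °P
cells = 0.91 · 23.4 · 18

383.2920 billion cells


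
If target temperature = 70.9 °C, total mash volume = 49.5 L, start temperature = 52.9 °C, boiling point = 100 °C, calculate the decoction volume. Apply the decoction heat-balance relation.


V_dec = V_total·(T_target − T_start)/(T_boil − T_start)
V_dec = 49.5·(70.9 − 52.9)/(100 − 52.9)

18.9172 L


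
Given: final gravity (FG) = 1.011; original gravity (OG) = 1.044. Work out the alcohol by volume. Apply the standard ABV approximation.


ABV = (OG − FG) · 131.25
ABV = (1.044 − 1.011) · 131.25

4.3313 % ABV


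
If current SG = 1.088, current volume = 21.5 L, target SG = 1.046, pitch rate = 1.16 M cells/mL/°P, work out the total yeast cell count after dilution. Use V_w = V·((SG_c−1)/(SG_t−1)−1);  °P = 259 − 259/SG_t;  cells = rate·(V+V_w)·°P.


V_w = 21.5·((1.088−1)/(1.046−1)−1) = 19.6304
V_final = 21.5 + 19.6304 = 41.1304
°P = 259 − 259/1.046 = 11.3901
cells = 1.16·41.1304·11.3901

543.4345 billion cells


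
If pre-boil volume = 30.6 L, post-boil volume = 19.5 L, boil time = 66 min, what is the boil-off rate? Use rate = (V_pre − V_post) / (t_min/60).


rate = (30.6 − 19.5) / (66/60)

10.0909 L/hr


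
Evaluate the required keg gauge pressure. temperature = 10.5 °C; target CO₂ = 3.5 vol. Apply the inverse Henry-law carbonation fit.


psi = vols/(0.01821 + 0.09011·e^(−0.04·T)) − 14.695
psi = 3.5/(0.01821 + 0.09011·e^(−0.04·10.5)) − 14.695

30.5150 psi


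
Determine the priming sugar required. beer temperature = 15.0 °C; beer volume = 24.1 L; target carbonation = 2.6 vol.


residual = 14.695·(0.01821 + 0.09011·e^(−0.04·T));  sugar = (target − residual)·4.0·V
residual = 14.695·(0.01821 + 0.09011·e^(−0.04·15.0)) = 0.9943
sugar = (2.6 − 0.9943)·4.0·24.1

154.7881 g


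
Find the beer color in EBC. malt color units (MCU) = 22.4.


SRM = 1.4922·MCU^0.6859;  EBC = SRM·1.97
SRM = 1.4922·22.4^0.6859 = 12.5882
EBC = 12.5882·1.97

24.7987 EBC


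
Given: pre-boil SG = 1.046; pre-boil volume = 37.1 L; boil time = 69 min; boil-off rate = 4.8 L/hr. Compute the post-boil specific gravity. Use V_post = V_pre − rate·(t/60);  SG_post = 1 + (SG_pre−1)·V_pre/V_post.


V_post = 37.1 − 4.8·(69/60) = 31.5800
SG_post = 1 + (1.046 − 1)·37.1/31.5800

1.0540


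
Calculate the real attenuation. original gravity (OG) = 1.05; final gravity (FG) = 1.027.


AA = (OG−FG)/(OG−1)·100;  RA = AA·0.8192
AA = (1.05 − 1.027)/(1.05 − 1)·100 = 46.0000
RA = 46.0000·0.8192

37.6832 %


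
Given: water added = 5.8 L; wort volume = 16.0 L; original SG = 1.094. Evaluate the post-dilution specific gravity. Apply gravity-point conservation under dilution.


SG_new = 1 + (SG_old − 1)·V_old/(V_old + V_water)
pts = (1.094 − 1)·1000·16.0/(16.0 + 5.8) = 68.9908
SG_new = 1 + 68.9908/1000

1.0690


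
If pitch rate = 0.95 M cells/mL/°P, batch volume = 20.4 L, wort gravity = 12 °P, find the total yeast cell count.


cells (billions) = rate · V_L · °P
cells = 0.95 · 20.4 · 12

232.5600 billion cells


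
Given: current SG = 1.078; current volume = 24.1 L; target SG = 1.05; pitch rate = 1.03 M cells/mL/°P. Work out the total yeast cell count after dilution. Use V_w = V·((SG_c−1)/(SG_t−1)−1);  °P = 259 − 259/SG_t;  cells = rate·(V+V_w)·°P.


V_w = 24.1·((1.078−1)/(1.05−1)−1) = 13.4960
V_final = 24.1 + 13.4960 = 37.5960
°P = 259 − 259/1.05 = 12.3333
cells = 1.03·37.5960·12.3333

477.5945 billion cells


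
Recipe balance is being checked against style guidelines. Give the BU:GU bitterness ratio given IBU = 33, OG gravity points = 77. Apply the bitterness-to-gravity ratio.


BU:GU = IBU / OG_points
BU:GU = 33 / 77

0.4286


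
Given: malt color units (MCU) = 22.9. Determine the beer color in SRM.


SRM = 1.4922 · MCU^0.6859
SRM = 1.4922 · 22.9^0.6859

12.7802 SRM


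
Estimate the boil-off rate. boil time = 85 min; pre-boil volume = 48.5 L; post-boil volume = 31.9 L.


rate = (V_pre − V_post) / (t_min/60)
rate = (48.5 − 31.9) / (85/60)

11.7176 L/hr


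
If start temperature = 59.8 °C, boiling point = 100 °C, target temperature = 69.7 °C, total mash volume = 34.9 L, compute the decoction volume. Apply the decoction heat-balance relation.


V_dec = V_total·(T_target − T_start)/(T_boil − T_start)
V_dec = 34.9·(69.7 − 59.8)/(100 − 59.8)

8.5948 L


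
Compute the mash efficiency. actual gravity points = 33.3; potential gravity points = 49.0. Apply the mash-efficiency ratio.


efficiency = actual / potential × 100
efficiency = 33.3 / 49.0 × 100

67.9592 %


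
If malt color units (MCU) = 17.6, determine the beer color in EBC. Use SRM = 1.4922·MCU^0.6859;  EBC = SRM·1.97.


SRM = 1.4922·17.6^0.6859 = 10.6690
EBC = 10.6690·1.97

21.0180 EBC


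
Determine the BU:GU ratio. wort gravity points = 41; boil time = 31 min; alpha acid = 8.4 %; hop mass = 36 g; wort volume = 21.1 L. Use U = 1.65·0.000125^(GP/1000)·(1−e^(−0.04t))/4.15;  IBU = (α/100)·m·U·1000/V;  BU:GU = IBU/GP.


U = 1.65·0.000125^(41/1000)·(1−e^(−0.04·31))/4.15 = 0.1955
IBU = (8.4/100)·36·0.1955·1000/21.1 = 28.0119
BU:GU = 28.0119/41

0.6832


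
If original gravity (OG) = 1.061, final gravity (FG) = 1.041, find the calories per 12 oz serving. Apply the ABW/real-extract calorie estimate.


ABW = (OG−FG)·131.25·0.79/FG;  °P = 259 − 259/SG (for OG→OE and FG→AE);  RE = 0.1808·OE + 0.8192·AE;  Cal = (6.9·ABW + 4·(RE−0.1))·FG·3.55
ABW = (1.061 − 1.041)·131.25·0.79/1.041 = 1.9921
OE = 259 − 259/1.061 = 14.8907 °P
AE = 259 − 259/1.041 = 10.2008 °P
RE = 0.1808·14.8907 + 0.8192·10.2008 = 11.0487 °P
Cal = (6.9·1.9921 + 4·(11.0487−0.1))·1.041·3.55

212.6424 kcal


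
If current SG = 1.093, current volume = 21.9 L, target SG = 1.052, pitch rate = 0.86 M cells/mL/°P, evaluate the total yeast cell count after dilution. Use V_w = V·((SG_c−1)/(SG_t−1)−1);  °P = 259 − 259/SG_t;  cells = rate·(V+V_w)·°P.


V_w = 21.9·((1.093−1)/(1.052−1)−1) = 17.2673
V_final = 21.9 + 17.2673 = 39.1673
°P = 259 − 259/1.052 = 12.8023
cells = 0.86·39.1673·12.8023

431.2306 billion cells


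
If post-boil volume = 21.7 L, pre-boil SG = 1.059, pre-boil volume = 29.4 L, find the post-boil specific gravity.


SG_post = 1 + (SG_pre − 1)·V_pre/V_post
pts_pre = (1.059 − 1)·1000 = 59.0000
pts_post = 59.0000·29.4/21.7 = 79.9355
SG_post = 1 + 79.9355/1000

1.0799


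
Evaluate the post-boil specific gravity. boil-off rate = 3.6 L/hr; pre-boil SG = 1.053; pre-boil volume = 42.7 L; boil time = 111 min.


V_post = V_pre − rate·(t/60);  SG_post = 1 + (SG_pre−1)·V_pre/V_post
V_post = 42.7 − 3.6·(111/60) = 36.0400
SG_post = 1 + (1.053 − 1)·42.7/36.0400

1.0628


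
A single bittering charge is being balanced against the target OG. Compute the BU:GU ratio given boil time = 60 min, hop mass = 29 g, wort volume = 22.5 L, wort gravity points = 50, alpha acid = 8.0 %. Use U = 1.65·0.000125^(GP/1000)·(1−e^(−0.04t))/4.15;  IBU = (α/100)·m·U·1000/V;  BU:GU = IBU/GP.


U = 1.65·0.000125^(50/1000)·(1−e^(−0.04·60))/4.15 = 0.2307
IBU = (8.0/100)·29·0.2307·1000/22.5 = 23.7840
BU:GU = 23.7840/50

0.4757


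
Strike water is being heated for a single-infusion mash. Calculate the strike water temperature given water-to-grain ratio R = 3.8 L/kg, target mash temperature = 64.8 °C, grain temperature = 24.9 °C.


T_strike = (0.41/R)·(T_mash − T_grain) + T_mash
T_strike = (0.41/3.8)·(64.8 − 24.9) + 64.8

69.1050 °C


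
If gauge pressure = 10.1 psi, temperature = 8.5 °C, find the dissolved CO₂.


vols = (P + 14.695)·(0.01821 + 0.09011·e^(−0.04·T))
vols = (10.1 + 14.695)·(0.01821 + 0.09011·e^(−0.04·8.5))

2.0418 volumes


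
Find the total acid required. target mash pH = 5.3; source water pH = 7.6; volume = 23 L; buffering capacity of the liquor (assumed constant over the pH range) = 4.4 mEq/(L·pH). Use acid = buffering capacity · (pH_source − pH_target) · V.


acid = 4.4 · (7.6 − 5.3) · 23

232.7600 mEq


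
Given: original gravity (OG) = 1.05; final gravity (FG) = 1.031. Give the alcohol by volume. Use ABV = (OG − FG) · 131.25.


ABV = (1.05 − 1.031) · 131.25

2.4938 % ABV


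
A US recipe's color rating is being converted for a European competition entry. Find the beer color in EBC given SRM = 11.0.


EBC = SRM · 1.97
EBC = 11.0 · 1.97

21.6700 EBC


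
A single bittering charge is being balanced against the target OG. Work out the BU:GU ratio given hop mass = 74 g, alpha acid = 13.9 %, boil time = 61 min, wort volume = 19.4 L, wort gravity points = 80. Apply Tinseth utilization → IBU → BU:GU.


U = 1.65·0.000125^(GP/1000)·(1−e^(−0.04t))/4.15;  IBU = (α/100)·m·U·1000/V;  BU:GU = IBU/GP
U = 1.65·0.000125^(80/1000)·(1−e^(−0.04·61))/4.15 = 0.1768
IBU = (13.9/100)·74·0.1768·1000/19.4 = 93.7622
BU:GU = 93.7622/80

1.1720


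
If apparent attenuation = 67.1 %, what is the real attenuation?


RA = AA · 0.8192
RA = 67.1 · 0.8192

54.9683 %


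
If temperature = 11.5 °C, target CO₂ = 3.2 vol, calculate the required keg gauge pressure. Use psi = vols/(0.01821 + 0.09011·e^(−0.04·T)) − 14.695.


psi = 3.2/(0.01821 + 0.09011·e^(−0.04·11.5)) − 14.695

27.9177 psi


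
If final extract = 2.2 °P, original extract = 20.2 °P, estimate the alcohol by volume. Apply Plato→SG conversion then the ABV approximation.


SG = 259/(259 − P);  ABV = (OG − FG)·131.25
OG = 259/(259 − 20.2) = 1.0846
FG = 259/(259 − 2.2) = 1.0086
ABV = (1.0846 − 1.0086)·131.25

9.9780 % ABV


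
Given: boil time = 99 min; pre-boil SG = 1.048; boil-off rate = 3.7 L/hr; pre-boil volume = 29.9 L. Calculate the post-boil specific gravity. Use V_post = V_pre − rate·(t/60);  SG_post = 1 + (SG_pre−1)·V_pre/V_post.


V_post = 29.9 − 3.7·(99/60) = 23.7950
SG_post = 1 + (1.048 − 1)·29.9/23.7950

1.0603


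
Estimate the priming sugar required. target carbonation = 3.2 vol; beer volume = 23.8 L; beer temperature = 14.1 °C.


residual = 14.695·(0.01821 + 0.09011·e^(−0.04·T));  sugar = (target − residual)·4.0·V
residual = 14.695·(0.01821 + 0.09011·e^(−0.04·14.1)) = 1.0210
sugar = (3.2 − 1.0210)·4.0·23.8

207.4453 g


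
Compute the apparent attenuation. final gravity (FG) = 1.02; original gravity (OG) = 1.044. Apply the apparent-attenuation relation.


AA = (OG − FG)/(OG − 1) · 100
AA = (1.044 − 1.02)/(1.044 − 1) · 100

54.5455 %


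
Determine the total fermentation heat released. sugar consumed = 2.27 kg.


Q = m_sugar · 590 kJ/kg
Q = 2.27 · 590

1339.3000 kJ


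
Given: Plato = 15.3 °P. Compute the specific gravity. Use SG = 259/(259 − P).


SG = 259/(259 − 15.3)

1.0628


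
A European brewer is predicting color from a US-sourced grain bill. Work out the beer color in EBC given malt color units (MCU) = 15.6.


SRM = 1.4922·MCU^0.6859;  EBC = SRM·1.97
SRM = 1.4922·15.6^0.6859 = 9.8218
EBC = 9.8218·1.97

19.3490 EBC


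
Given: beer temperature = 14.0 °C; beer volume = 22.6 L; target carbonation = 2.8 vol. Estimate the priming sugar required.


residual = 14.695·(0.01821 + 0.09011·e^(−0.04·T));  sugar = (target − residual)·4.0·V
residual = 14.695·(0.01821 + 0.09011·e^(−0.04·14.0)) = 1.0240
sugar = (2.8 − 1.0240)·4.0·22.6

160.5529 g


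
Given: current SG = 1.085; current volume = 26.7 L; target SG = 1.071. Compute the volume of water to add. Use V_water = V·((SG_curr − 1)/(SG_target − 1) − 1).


V_water = 26.7·((1.085 − 1)/(1.071 − 1) − 1)

5.2648 L


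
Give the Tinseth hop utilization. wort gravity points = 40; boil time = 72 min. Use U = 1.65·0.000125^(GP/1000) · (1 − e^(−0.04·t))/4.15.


bigness = 1.65·0.000125^(40/1000) = 1.1518
boil_factor = (1 − e^(−0.04·72))/4.15 = 0.2274
U = 1.1518 · 0.2274

0.2620


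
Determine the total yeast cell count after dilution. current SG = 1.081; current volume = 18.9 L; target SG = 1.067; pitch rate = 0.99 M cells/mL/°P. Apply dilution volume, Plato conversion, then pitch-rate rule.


V_w = V·((SG_c−1)/(SG_t−1)−1);  °P = 259 − 259/SG_t;  cells = rate·(V+V_w)·°P
V_w = 18.9·((1.081−1)/(1.067−1)−1) = 3.9493
V_final = 18.9 + 3.9493 = 22.8493
°P = 259 − 259/1.067 = 16.2634
cells = 0.99·22.8493·16.2634

367.8895 billion cells


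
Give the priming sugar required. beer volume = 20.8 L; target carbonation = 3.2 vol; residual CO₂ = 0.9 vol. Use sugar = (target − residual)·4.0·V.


sugar = (3.2 − 0.9)·4.0·20.8

191.3600 g


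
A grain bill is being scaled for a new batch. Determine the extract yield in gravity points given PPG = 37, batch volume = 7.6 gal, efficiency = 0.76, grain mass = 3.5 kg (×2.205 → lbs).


points = lbs × PPG × eff / vol
lbs = 3.5 × 2.205 = 7.7175
points = 7.7175 × 37 × 0.76 / 7.6

28.5548 points


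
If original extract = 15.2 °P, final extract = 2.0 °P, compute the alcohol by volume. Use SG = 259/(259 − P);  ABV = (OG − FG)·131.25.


OG = 259/(259 − 15.2) = 1.0623
FG = 259/(259 − 2.0) = 1.0078
ABV = (1.0623 − 1.0078)·131.25

7.1615 % ABV


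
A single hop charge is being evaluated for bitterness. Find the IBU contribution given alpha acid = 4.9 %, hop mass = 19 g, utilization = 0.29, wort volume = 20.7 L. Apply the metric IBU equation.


IBU = (α/100)·mass·U·1000 / V
IBU = (4.9/100)·19·0.29·1000 / 20.7

13.0430 IBU


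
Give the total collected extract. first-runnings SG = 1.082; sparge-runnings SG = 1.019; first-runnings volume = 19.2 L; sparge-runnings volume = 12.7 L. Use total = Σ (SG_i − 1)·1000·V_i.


first = (1.082 − 1)·1000·19.2 = 1574.4000
sparge = (1.019 − 1)·1000·12.7 = 241.3000
total = 1574.4000 + 241.3000

1815.7000 gravity·L


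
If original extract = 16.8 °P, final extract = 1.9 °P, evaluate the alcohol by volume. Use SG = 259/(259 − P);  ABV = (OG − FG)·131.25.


OG = 259/(259 − 16.8) = 1.0694
FG = 259/(259 − 1.9) = 1.0074
ABV = (1.0694 − 1.0074)·131.25

8.1341 % ABV


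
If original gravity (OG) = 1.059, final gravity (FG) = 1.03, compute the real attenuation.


AA = (OG−FG)/(OG−1)·100;  RA = AA·0.8192
AA = (1.059 − 1.03)/(1.059 − 1)·100 = 49.1525
RA = 49.1525·0.8192

40.2658 %


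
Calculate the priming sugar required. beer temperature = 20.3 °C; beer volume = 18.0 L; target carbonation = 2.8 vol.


residual = 14.695·(0.01821 + 0.09011·e^(−0.04·T));  sugar = (target − residual)·4.0·V
residual = 14.695·(0.01821 + 0.09011·e^(−0.04·20.3)) = 0.8555
sugar = (2.8 − 0.8555)·4.0·18.0

140.0051 g


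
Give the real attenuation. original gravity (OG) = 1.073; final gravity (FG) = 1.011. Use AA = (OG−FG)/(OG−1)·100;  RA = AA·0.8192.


AA = (1.073 − 1.011)/(1.073 − 1)·100 = 84.9315
RA = 84.9315·0.8192

69.5759 %


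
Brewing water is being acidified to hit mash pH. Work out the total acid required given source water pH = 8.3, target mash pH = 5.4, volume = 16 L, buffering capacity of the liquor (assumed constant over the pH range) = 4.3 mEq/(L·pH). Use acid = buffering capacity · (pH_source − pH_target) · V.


acid = 4.3 · (8.3 − 5.4) · 16

199.5200 mEq


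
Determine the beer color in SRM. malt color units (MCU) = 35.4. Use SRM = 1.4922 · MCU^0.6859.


SRM = 1.4922 · 35.4^0.6859

17.2301 SRM


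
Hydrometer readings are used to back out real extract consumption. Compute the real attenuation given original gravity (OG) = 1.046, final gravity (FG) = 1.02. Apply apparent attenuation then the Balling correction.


AA = (OG−FG)/(OG−1)·100;  RA = AA·0.8192
AA = (1.046 − 1.02)/(1.046 − 1)·100 = 56.5217
RA = 56.5217·0.8192

46.3026 %


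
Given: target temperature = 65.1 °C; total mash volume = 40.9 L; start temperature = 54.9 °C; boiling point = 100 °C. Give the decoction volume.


V_dec = V_total·(T_target − T_start)/(T_boil − T_start)
V_dec = 40.9·(65.1 − 54.9)/(100 − 54.9)

9.2501 L


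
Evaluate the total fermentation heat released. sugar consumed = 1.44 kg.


Q = m_sugar · 590 kJ/kg
Q = 1.44 · 590

849.6000 kJ


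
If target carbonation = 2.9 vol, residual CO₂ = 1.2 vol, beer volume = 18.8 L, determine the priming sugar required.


sugar = (target − residual)·4.0·V
sugar = (2.9 − 1.2)·4.0·18.8

127.8400 g


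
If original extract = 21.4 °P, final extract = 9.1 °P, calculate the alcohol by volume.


SG = 259/(259 − P);  ABV = (OG − FG)·131.25
OG = 259/(259 − 21.4) = 1.0901
FG = 259/(259 − 9.1) = 1.0364
ABV = (1.0901 − 1.0364)·131.25

7.0419 % ABV


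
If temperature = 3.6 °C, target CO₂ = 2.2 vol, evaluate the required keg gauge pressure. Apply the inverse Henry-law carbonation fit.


psi = vols/(0.01821 + 0.09011·e^(−0.04·T)) − 14.695
psi = 2.2/(0.01821 + 0.09011·e^(−0.04·3.6)) − 14.695

8.1657 psi


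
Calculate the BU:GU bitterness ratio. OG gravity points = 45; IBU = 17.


BU:GU = IBU / OG_points
BU:GU = 17 / 45

0.3778


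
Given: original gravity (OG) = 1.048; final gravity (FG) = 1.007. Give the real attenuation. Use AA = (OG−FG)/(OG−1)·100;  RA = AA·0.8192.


AA = (1.048 − 1.007)/(1.048 − 1)·100 = 85.4167
RA = 85.4167·0.8192

69.9733 %


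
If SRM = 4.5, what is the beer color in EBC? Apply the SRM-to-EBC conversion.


EBC = SRM · 1.97
EBC = 4.5 · 1.97

8.8650 EBC


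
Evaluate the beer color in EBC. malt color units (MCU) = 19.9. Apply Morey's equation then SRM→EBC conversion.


SRM = 1.4922·MCU^0.6859;  EBC = SRM·1.97
SRM = 1.4922·19.9^0.6859 = 11.6067
EBC = 11.6067·1.97

22.8653 EBC


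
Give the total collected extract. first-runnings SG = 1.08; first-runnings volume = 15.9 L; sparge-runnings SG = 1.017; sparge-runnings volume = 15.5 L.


total = Σ (SG_i − 1)·1000·V_i
first = (1.08 − 1)·1000·15.9 = 1272.0000
sparge = (1.017 − 1)·1000·15.5 = 263.5000
total = 1272.0000 + 263.5000

1535.5000 gravity·L


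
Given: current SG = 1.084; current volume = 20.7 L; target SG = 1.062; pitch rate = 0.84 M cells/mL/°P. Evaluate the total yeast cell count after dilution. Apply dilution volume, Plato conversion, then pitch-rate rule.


V_w = V·((SG_c−1)/(SG_t−1)−1);  °P = 259 − 259/SG_t;  cells = rate·(V+V_w)·°P
V_w = 20.7·((1.084−1)/(1.062−1)−1) = 7.3452
V_final = 20.7 + 7.3452 = 28.0452
°P = 259 − 259/1.062 = 15.1205
cells = 0.84·28.0452·15.1205

356.2084 billion cells


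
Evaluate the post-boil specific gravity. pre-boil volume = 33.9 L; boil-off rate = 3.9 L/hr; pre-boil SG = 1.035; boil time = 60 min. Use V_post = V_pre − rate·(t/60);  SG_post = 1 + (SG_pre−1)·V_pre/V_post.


V_post = 33.9 − 3.9·(60/60) = 30.0000
SG_post = 1 + (1.035 − 1)·33.9/30.0000

1.0395


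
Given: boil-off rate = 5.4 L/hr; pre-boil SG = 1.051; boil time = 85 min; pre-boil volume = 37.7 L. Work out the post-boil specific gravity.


V_post = V_pre − rate·(t/60);  SG_post = 1 + (SG_pre−1)·V_pre/V_post
V_post = 37.7 − 5.4·(85/60) = 30.0500
SG_post = 1 + (1.051 − 1)·37.7/30.0500

1.0640


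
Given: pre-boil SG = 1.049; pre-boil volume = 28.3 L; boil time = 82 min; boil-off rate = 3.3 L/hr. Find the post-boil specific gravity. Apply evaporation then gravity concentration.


V_post = V_pre − rate·(t/60);  SG_post = 1 + (SG_pre−1)·V_pre/V_post
V_post = 28.3 − 3.3·(82/60) = 23.7900
SG_post = 1 + (1.049 − 1)·28.3/23.7900

1.0583


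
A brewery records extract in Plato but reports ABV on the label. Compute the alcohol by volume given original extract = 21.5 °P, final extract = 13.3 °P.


SG = 259/(259 − P);  ABV = (OG − FG)·131.25
OG = 259/(259 − 21.5) = 1.0905
FG = 259/(259 − 13.3) = 1.0541
ABV = (1.0905 − 1.0541)·131.25

4.7769 % ABV


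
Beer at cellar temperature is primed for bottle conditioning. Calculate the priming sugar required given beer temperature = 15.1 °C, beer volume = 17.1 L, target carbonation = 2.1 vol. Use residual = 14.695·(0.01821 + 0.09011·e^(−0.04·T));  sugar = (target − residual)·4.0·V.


residual = 14.695·(0.01821 + 0.09011·e^(−0.04·15.1)) = 0.9914
sugar = (2.1 − 0.9914)·4.0·17.1

75.8274 g


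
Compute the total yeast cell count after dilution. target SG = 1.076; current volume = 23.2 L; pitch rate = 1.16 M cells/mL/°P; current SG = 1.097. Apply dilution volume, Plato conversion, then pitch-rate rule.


V_w = V·((SG_c−1)/(SG_t−1)−1);  °P = 259 − 259/SG_t;  cells = rate·(V+V_w)·°P
V_w = 23.2·((1.097−1)/(1.076−1)−1) = 6.4105
V_final = 23.2 + 6.4105 = 29.6105
°P = 259 − 259/1.076 = 18.2937
cells = 1.16·29.6105·18.2937

628.3552 billion cells


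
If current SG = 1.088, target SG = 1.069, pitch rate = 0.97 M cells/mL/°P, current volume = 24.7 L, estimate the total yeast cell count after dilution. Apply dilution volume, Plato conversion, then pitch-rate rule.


V_w = V·((SG_c−1)/(SG_t−1)−1);  °P = 259 − 259/SG_t;  cells = rate·(V+V_w)·°P
V_w = 24.7·((1.088−1)/(1.069−1)−1) = 6.8014
V_final = 24.7 + 6.8014 = 31.5014
°P = 259 − 259/1.069 = 16.7175
cells = 0.97·31.5014·16.7175

510.8265 billion cells


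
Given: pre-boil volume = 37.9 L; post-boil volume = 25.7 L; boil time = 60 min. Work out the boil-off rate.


rate = (V_pre − V_post) / (t_min/60)
rate = (37.9 − 25.7) / (60/60)

12.2000 L/hr
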